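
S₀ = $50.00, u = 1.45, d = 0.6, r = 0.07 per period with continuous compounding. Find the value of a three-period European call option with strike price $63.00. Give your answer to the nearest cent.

$12.48

Risk-neutral probability p = (e^0.07 − 0.6)/(1.45 − 0.6) = 0.4725/0.8500 = 0.5559
Terminal stock prices: S_uuu = 152.4, S_uud = 63.07, S_udd = 26.1, S_ddd = 10.8
Terminal payoffs (S − K): max(89.43, 0) = 89.43, max(0.075, 0) = 0.075, max(-36.9, 0) = 0, max(-52.2, 0) = 0
Node uu (S = 105.1): V_uu = e^(−0.07)·[0.5559·89.4313 + 0.4441·0.0750] = 46.3842
Node ud (S = 43.5): V_ud = e^(−0.07)·[0.5559·0.0750 + 0.4441·0.0000] = 0.0389
Node dd (S = 18): V_dd = e^(−0.07)·[0.5559·0.0000 + 0.4441·0.0000] = 0.0000
Node u (S = 72.5): V_u = e^(−0.07)·[0.5559·46.3842 + 0.4441·0.0389] = 24.0575
Node d (S = 30): V_d = e^(−0.07)·[0.5559·0.0389 + 0.4441·0.0000] = 0.0201
Node 0 (S = 50): V_0 = e^(−0.07)·[0.5559·24.0575 + 0.4441·0.0201] = 12.4776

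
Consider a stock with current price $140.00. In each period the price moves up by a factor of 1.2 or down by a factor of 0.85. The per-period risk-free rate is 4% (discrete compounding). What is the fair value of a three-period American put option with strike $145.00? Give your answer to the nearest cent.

Risk-neutral probability p = (1 + 0.04 − 0.85)/(1.2 − 0.85) = 0.1900/0.3500 = 0.5429
Terminal stock prices: S_uuu = 241.9, S_uud = 171.4, S_udd = 121.4, S_ddd = 85.98
Terminal payoffs (K − S): max(-96.92, 0) = 0, max(-26.36, 0) = 0, max(23.62, 0) = 23.62, max(59.02, 0) = 59.02
Node uu (S = 201.6): continuation = 1/1.04·[0.5429·0.0000 + 0.4571·0.0000] = 0.0000; exercise value = 0.0000 ≤ continuation, so V_uu = 0.0000
Node ud (S = 142.8): continuation = 1/1.04·[0.5429·0.0000 + 0.4571·23.6200] = 10.3824; exercise value = 2.2000 ≤ continuation, so V_ud = 10.3824
Node dd (S = 101.1): continuation = 1/1.04·[0.5429·23.6200 + 0.4571·59.0225] = 38.2731; exercise value = 43.8500 > continuation, so V_dd = 43.8500 (exercise)
Node u (S = 168): continuation = 1/1.04·[0.5429·0.0000 + 0.4571·10.3824] = 4.5637; exercise value = 0.0000 ≤ continuation, so V_u = 4.5637
Node d (S = 119): continuation = 1/1.04·[0.5429·10.3824 + 0.4571·43.8500] = 24.6941; exercise value = 26.0000 > continuation, so V_d = 26.0000 (exercise)
Node 0 (S = 140): continuation = 1/1.04·[0.5429·4.5637 + 0.4571·26.0000] = 13.8107; exercise value = 5.0000 ≤ continuation, so V_0 = 13.8107

$13.81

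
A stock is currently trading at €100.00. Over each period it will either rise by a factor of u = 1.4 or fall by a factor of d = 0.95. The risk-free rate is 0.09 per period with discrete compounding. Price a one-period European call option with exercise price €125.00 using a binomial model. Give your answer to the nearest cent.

Risk-neutral probability p = (1 + 0.09 − 0.95)/(1.4 − 0.95) = 0.1400/0.4500 = 0.3111
Terminal stock prices: S_u = 140, S_d = 95
Terminal payoffs (S − K): max(15, 0) = 15, max(-30, 0) = 0
Node 0 (S = 100): V_0 = 1/1.09·[0.3111·15.0000 + 0.6889·0.0000] = 4.2813

€4.28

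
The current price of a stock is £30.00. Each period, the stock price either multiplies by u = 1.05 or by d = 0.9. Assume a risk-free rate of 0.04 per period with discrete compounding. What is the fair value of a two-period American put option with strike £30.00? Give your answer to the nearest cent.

£0.29

Risk-neutral probability p = (1 + 0.04 − 0.9)/(1.05 − 0.9) = 0.1400/0.1500 = 0.9333
Terminal stock prices: S_uu = 33.08, S_ud = 28.35, S_dd = 24.3
Terminal payoffs (K − S): max(-3.075, 0) = 0, max(1.65, 0) = 1.65, max(5.7, 0) = 5.7
Node u (S = 31.5): continuation = 1/1.04·[0.9333·0.0000 + 0.0667·1.6500] = 0.1058; exercise value = 0.0000 ≤ continuation, so V_u = 0.1058
Node d (S = 27): continuation = 1/1.04·[0.9333·1.6500 + 0.0667·5.7000] = 1.8462; exercise value = 3.0000 > continuation, so V_d = 3.0000 (exercise)
Node 0 (S = 30): continuation = 1/1.04·[0.9333·0.1058 + 0.0667·3.0000] = 0.2872; exercise value = 0.0000 ≤ continuation, so V_0 = 0.2872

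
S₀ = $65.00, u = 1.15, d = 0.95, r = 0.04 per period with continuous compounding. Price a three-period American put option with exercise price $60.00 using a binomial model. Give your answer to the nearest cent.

$0.62

Risk-neutral probability p = (e^0.04 − 0.95)/(1.15 − 0.95) = 0.0908/0.2000 = 0.4541
Terminal stock prices: S_uuu = 98.86, S_uud = 81.66, S_udd = 67.46, S_ddd = 55.73
Terminal payoffs (K − S): max(-38.86, 0) = 0, max(-21.66, 0) = 0, max(-7.462, 0) = 0, max(4.271, 0) = 4.271
Node uu (S = 85.96): continuation = e^(−0.04)·[0.4541·0.0000 + 0.5459·0.0000] = 0.0000; exercise value = 0.0000 ≤ continuation, so V_uu = 0.0000
Node ud (S = 71.01): continuation = e^(−0.04)·[0.4541·0.0000 + 0.5459·0.0000] = 0.0000; exercise value = 0.0000 ≤ continuation, so V_ud = 0.0000
Node dd (S = 58.66): continuation = e^(−0.04)·[0.4541·0.0000 + 0.5459·4.2706] = 2.2401; exercise value = 1.3375 ≤ continuation, so V_dd = 2.2401
Node u (S = 74.75): continuation = e^(−0.04)·[0.4541·0.0000 + 0.5459·0.0000] = 0.0000; exercise value = 0.0000 ≤ continuation, so V_u = 0.0000
Node d (S = 61.75): continuation = e^(−0.04)·[0.4541·0.0000 + 0.5459·2.2401] = 1.1750; exercise value = 0.0000 ≤ continuation, so V_d = 1.1750
Node 0 (S = 65): continuation = e^(−0.04)·[0.4541·0.0000 + 0.5459·1.1750] = 0.6163; exercise value = 0.0000 ≤ continuation, so V_0 = 0.6163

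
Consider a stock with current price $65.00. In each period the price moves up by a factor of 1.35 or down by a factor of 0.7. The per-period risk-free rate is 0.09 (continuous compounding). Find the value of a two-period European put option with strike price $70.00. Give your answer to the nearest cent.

$8.36

Risk-neutral probability p = (e^0.09 − 0.7)/(1.35 − 0.7) = 0.3942/0.6500 = 0.6064
Terminal stock prices: S_uu = 118.5, S_ud = 61.42, S_dd = 31.85
Terminal payoffs (K − S): max(-48.46, 0) = 0, max(8.575, 0) = 8.575, max(38.15, 0) = 38.15
Node u (S = 87.75): V_u = e^(−0.09)·[0.6064·0.0000 + 0.3936·8.5750] = 3.0845
Node d (S = 45.5): V_d = e^(−0.09)·[0.6064·8.5750 + 0.3936·38.1500] = 18.4752
Node 0 (S = 65): V_0 = e^(−0.09)·[0.6064·3.0845 + 0.3936·18.4752] = 8.3551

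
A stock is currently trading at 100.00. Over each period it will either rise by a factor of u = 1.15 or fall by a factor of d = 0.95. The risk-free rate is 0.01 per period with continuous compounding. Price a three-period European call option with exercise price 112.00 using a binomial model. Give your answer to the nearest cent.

3.56

Risk-neutral probability p = (e^0.01 − 0.95)/(1.15 − 0.95) = 0.0601/0.2000 = 0.3003
Terminal stock prices: S_uuu = 152.1, S_uud = 125.6, S_udd = 103.8, S_ddd = 85.74
Terminal payoffs (S − K): max(40.09, 0) = 40.09, max(13.64, 0) = 13.64, max(-8.213, 0) = 0, max(-26.26, 0) = 0
Node uu (S = 132.2): V_uu = e^(−0.01)·[0.3003·40.0875 + 0.6997·13.6375] = 21.3644
Node ud (S = 109.2): V_ud = e^(−0.01)·[0.3003·13.6375 + 0.6997·0.0000] = 4.0539
Node dd (S = 90.25): V_dd = e^(−0.01)·[0.3003·0.0000 + 0.6997·0.0000] = 0.0000
Node u (S = 115): V_u = e^(−0.01)·[0.3003·21.3644 + 0.6997·4.0539] = 9.1594
Node d (S = 95): V_d = e^(−0.01)·[0.3003·4.0539 + 0.6997·0.0000] = 1.2051
Node 0 (S = 100): V_0 = e^(−0.01)·[0.3003·9.1594 + 0.6997·1.2051] = 3.5576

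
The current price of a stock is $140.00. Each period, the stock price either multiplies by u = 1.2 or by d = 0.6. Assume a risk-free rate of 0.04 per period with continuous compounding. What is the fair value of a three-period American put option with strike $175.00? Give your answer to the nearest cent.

Risk-neutral probability p = (e^0.04 − 0.6)/(1.2 − 0.6) = 0.4408/0.6000 = 0.7347
Terminal stock prices: S_uuu = 241.9, S_uud = 121, S_udd = 60.48, S_ddd = 30.24
Terminal payoffs (K − S): max(-66.92, 0) = 0, max(54.04, 0) = 54.04, max(114.5, 0) = 114.5, max(144.8, 0) = 144.8
Node uu (S = 201.6): continuation = e^(−0.04)·[0.7347·0.0000 + 0.2653·54.0400] = 13.7755; exercise value = 0.0000 ≤ continuation, so V_uu = 13.7755
Node ud (S = 100.8): continuation = e^(−0.04)·[0.7347·54.0400 + 0.2653·114.5200] = 67.3382; exercise value = 74.2000 > continuation, so V_ud = 74.2000 (exercise)
Node dd (S = 50.4): continuation = e^(−0.04)·[0.7347·114.5200 + 0.2653·144.7600] = 117.7382; exercise value = 124.6000 > continuation, so V_dd = 124.6000 (exercise)
Node u (S = 168): continuation = e^(−0.04)·[0.7347·13.7755 + 0.2653·74.2000] = 28.6383; exercise value = 7.0000 ≤ continuation, so V_u = 28.6383
Node d (S = 84): continuation = e^(−0.04)·[0.7347·74.2000 + 0.2653·124.6000] = 84.1382; exercise value = 91.0000 > continuation, so V_d = 91.0000 (exercise)
Node 0 (S = 140): continuation = e^(−0.04)·[0.7347·28.6383 + 0.2653·91.0000] = 43.4121; exercise value = 35.0000 ≤ continuation, so V_0 = 43.4121

$43.41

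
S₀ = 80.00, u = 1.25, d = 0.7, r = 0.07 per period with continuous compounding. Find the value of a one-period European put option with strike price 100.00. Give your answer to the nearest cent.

13.24

Risk-neutral probability p = (e^0.07 − 0.7)/(1.25 − 0.7) = 0.3725/0.5500 = 0.6773
Terminal stock prices: S_u = 100, S_d = 56
Terminal payoffs (K − S): max(0, 0) = 0, max(44, 0) = 44
Node 0 (S = 80): V_0 = e^(−0.07)·[0.6773·0.0000 + 0.3227·44.0000] = 13.2394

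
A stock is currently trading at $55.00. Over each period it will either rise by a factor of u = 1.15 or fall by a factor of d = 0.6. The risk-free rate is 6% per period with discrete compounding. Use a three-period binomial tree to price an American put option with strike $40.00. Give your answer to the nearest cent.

$1.40

Risk-neutral probability p = (1 + 0.06 − 0.6)/(1.15 − 0.6) = 0.4600/0.5500 = 0.8364
Terminal stock prices: S_uuu = 83.65, S_uud = 43.64, S_udd = 22.77, S_ddd = 11.88
Terminal payoffs (K − S): max(-43.65, 0) = 0, max(-3.642, 0) = 0, max(17.23, 0) = 17.23, max(28.12, 0) = 28.12
Node uu (S = 72.74): continuation = 1/1.06·[0.8364·0.0000 + 0.1636·0.0000] = 0.0000; exercise value = 0.0000 ≤ continuation, so V_uu = 0.0000
Node ud (S = 37.95): continuation = 1/1.06·[0.8364·0.0000 + 0.1636·17.2300] = 2.6599; exercise value = 2.0500 ≤ continuation, so V_ud = 2.6599
Node dd (S = 19.8): continuation = 1/1.06·[0.8364·17.2300 + 0.1636·28.1200] = 17.9358; exercise value = 20.2000 > continuation, so V_dd = 20.2000 (exercise)
Node u (S = 63.25): continuation = 1/1.06·[0.8364·0.0000 + 0.1636·2.6599] = 0.4106; exercise value = 0.0000 ≤ continuation, so V_u = 0.4106
Node d (S = 33): continuation = 1/1.06·[0.8364·2.6599 + 0.1636·20.2000] = 5.2170; exercise value = 7.0000 > continuation, so V_d = 7.0000 (exercise)
Node 0 (S = 55): continuation = 1/1.06·[0.8364·0.4106 + 0.1636·7.0000] = 1.4046; exercise value = 0.0000 ≤ continuation, so V_0 = 1.4046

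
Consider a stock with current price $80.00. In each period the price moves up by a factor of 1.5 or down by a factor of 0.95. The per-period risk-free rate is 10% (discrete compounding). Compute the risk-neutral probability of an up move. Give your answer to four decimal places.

Risk-neutral probability p = (1 + 0.1 − 0.95)/(1.5 − 0.95) = 0.1500/0.5500 = 0.2727

p = 0.2727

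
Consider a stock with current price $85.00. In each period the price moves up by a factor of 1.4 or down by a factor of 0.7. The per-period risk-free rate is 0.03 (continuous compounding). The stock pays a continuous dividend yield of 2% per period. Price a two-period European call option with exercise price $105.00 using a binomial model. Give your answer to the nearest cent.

Per-period risk-free factor R = e^0.03 = 1.0305; dividend-adjusted growth = e^(0.03−0.02) = 1.0101.
Risk-neutral probability p = (1.0101 − 0.7)/(1.4 − 0.7) = 0.3101/0.7000 = 0.4429
Terminal stock prices: S_uu = 166.6, S_ud = 83.3, S_dd = 41.65
Terminal payoffs (S − K): max(61.6, 0) = 61.6, max(-21.7, 0) = 0, max(-63.35, 0) = 0
Node u (S = 119): V_u = e^(−0.03)·[0.4429·61.6000 + 0.5571·0.0000] = 26.4780
Node d (S = 59.5): V_d = e^(−0.03)·[0.4429·0.0000 + 0.5571·0.0000] = 0.0000
Node 0 (S = 85): V_0 = e^(−0.03)·[0.4429·26.4780 + 0.5571·0.0000] = 11.3813

$11.38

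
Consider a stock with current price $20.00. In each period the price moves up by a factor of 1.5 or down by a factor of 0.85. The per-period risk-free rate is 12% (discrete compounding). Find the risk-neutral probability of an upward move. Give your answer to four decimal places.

Risk-neutral probability p = (1 + 0.12 − 0.85)/(1.5 − 0.85) = 0.2700/0.6500 = 0.4154

p = 0.4154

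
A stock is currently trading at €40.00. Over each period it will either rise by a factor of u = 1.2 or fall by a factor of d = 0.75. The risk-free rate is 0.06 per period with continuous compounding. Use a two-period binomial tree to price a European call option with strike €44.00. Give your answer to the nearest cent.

€5.79

Risk-neutral probability p = (e^0.06 − 0.75)/(1.2 − 0.75) = 0.3118/0.4500 = 0.6930
Terminal stock prices: S_uu = 57.6, S_ud = 36, S_dd = 22.5
Terminal payoffs (S − K): max(13.6, 0) = 13.6, max(-8, 0) = 0, max(-21.5, 0) = 0
Node u (S = 48): V_u = e^(−0.06)·[0.6930·13.6000 + 0.3070·0.0000] = 8.8756
Node d (S = 30): V_d = e^(−0.06)·[0.6930·0.0000 + 0.3070·0.0000] = 0.0000
Node 0 (S = 40): V_0 = e^(−0.06)·[0.6930·8.8756 + 0.3070·0.0000] = 5.7923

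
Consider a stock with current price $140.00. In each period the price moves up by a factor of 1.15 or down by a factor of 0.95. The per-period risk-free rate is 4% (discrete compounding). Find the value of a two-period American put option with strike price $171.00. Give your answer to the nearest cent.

$31.00

Risk-neutral probability p = (1 + 0.04 − 0.95)/(1.15 − 0.95) = 0.0900/0.2000 = 0.4500
Terminal stock prices: S_uu = 185.1, S_ud = 152.9, S_dd = 126.3
Terminal payoffs (K − S): max(-14.15, 0) = 0, max(18.05, 0) = 18.05, max(44.65, 0) = 44.65
Node u (S = 161): continuation = 1/1.04·[0.4500·0.0000 + 0.5500·18.0500] = 9.5457; exercise value = 10.0000 > continuation, so V_u = 10.0000 (exercise)
Node d (S = 133): continuation = 1/1.04·[0.4500·18.0500 + 0.5500·44.6500] = 31.4231; exercise value = 38.0000 > continuation, so V_d = 38.0000 (exercise)
Node 0 (S = 140): continuation = 1/1.04·[0.4500·10.0000 + 0.5500·38.0000] = 24.4231; exercise value = 31.0000 > continuation, so V_0 = 31.0000 (exercise)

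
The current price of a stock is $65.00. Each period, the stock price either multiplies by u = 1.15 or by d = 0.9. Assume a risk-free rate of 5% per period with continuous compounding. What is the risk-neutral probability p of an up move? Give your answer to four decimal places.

p = 0.6051

Risk-neutral probability p = (e^0.05 − 0.9)/(1.15 − 0.9) = 0.1513/0.2500 = 0.6051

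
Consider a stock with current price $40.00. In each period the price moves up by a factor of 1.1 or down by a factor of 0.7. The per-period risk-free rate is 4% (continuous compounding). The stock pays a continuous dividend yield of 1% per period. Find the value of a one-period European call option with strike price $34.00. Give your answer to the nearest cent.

$7.94

Per-period risk-free factor R = e^0.04 = 1.0408; dividend-adjusted growth = e^(0.04−0.01) = 1.0305.
Risk-neutral probability p = (1.0305 − 0.7)/(1.1 − 0.7) = 0.3305/0.4000 = 0.8261
Terminal stock prices: S_u = 44, S_d = 28
Terminal payoffs (S − K): max(10, 0) = 10, max(-6, 0) = 0
Node 0 (S = 40): V_0 = e^(−0.04)·[0.8261·10.0000 + 0.1739·0.0000] = 7.9374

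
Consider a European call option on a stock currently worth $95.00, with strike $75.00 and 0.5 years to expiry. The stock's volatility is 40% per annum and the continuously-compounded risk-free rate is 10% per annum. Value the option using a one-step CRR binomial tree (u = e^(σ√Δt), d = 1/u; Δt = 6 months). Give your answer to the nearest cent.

CRR parameters: u = e^(σ√Δt) = e^(0.4·√0.5) = 1.3269, d = 1/u = 0.7536
Per-period rate: rΔt = 0.1·0.5 = 0.05, so R = e^0.05 = 1.0513
Risk-neutral probability p = (e^0.05 − 0.7536)/(1.3269 − 0.7536) = 0.2976/0.5733 = 0.5192
Terminal stock prices: S_u = 126.1, S_d = 71.6
Terminal payoffs (S − K): max(51.06, 0) = 51.06, max(-3.404, 0) = 0
Node 0 (S = 95): V_0 = e^(−0.05)·[0.5192·51.0552 + 0.4808·0.0000] = 25.2148

$25.21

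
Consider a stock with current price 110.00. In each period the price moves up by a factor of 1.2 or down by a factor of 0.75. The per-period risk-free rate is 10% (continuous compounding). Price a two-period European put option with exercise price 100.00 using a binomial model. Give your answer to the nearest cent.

1.66

Risk-neutral probability p = (e^0.1 − 0.75)/(1.2 − 0.75) = 0.3552/0.4500 = 0.7893
Terminal stock prices: S_uu = 158.4, S_ud = 99, S_dd = 61.88
Terminal payoffs (K − S): max(-58.4, 0) = 0, max(1, 0) = 1, max(38.12, 0) = 38.12
Node u (S = 132): V_u = e^(−0.1)·[0.7893·0.0000 + 0.2107·1.0000] = 0.1907
Node d (S = 82.5): V_d = e^(−0.1)·[0.7893·1.0000 + 0.2107·38.1250] = 7.9837
Node 0 (S = 110): V_0 = e^(−0.1)·[0.7893·0.1907 + 0.2107·7.9837] = 1.6585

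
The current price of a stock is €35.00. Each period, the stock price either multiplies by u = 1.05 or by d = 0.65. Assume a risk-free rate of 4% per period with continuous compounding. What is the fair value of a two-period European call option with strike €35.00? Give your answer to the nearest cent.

Risk-neutral probability p = (e^0.04 − 0.65)/(1.05 − 0.65) = 0.3908/0.4000 = 0.9770
Terminal stock prices: S_uu = 38.59, S_ud = 23.89, S_dd = 14.79
Terminal payoffs (S − K): max(3.587, 0) = 3.587, max(-11.11, 0) = 0, max(-20.21, 0) = 0
Node u (S = 36.75): V_u = e^(−0.04)·[0.9770·3.5875 + 0.0230·0.0000] = 3.3676
Node d (S = 22.75): V_d = e^(−0.04)·[0.9770·0.0000 + 0.0230·0.0000] = 0.0000
Node 0 (S = 35): V_0 = e^(−0.04)·[0.9770·3.3676 + 0.0230·0.0000] = 3.1613

€3.16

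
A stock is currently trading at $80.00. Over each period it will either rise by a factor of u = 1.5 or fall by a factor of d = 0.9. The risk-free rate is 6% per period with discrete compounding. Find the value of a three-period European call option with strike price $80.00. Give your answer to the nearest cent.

Risk-neutral probability p = (1 + 0.06 − 0.9)/(1.5 − 0.9) = 0.1600/0.6000 = 0.2667
Terminal stock prices: S_uuu = 270, S_uud = 162, S_udd = 97.2, S_ddd = 58.32
Terminal payoffs (S − K): max(190, 0) = 190, max(82, 0) = 82, max(17.2, 0) = 17.2, max(-21.68, 0) = 0
Node uu (S = 180): V_uu = 1/1.06·[0.2667·190.0000 + 0.7333·82.0000] = 104.5283
Node ud (S = 108): V_ud = 1/1.06·[0.2667·82.0000 + 0.7333·17.2000] = 32.5283
Node dd (S = 64.8): V_dd = 1/1.06·[0.2667·17.2000 + 0.7333·0.0000] = 4.3270
Node u (S = 120): V_u = 1/1.06·[0.2667·104.5283 + 0.7333·32.5283] = 48.8003
Node d (S = 72): V_d = 1/1.06·[0.2667·32.5283 + 0.7333·4.3270] = 11.1768
Node 0 (S = 80): V_0 = 1/1.06·[0.2667·48.8003 + 0.7333·11.1768] = 20.0092

$20.01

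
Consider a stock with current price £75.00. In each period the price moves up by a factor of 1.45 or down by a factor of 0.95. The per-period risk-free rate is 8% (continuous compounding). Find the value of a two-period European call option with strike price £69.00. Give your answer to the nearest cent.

Risk-neutral probability p = (e^0.08 − 0.95)/(1.45 − 0.95) = 0.1333/0.5000 = 0.2666
Terminal stock prices: S_uu = 157.7, S_ud = 103.3, S_dd = 67.69
Terminal payoffs (S − K): max(88.69, 0) = 88.69, max(34.31, 0) = 34.31, max(-1.312, 0) = 0
Node u (S = 108.8): V_u = e^(−0.08)·[0.2666·88.6875 + 0.7334·34.3125] = 45.0550
Node d (S = 71.25): V_d = e^(−0.08)·[0.2666·34.3125 + 0.7334·0.0000] = 8.4436
Node 0 (S = 75): V_0 = e^(−0.08)·[0.2666·45.0550 + 0.7334·8.4436] = 16.8037

£16.80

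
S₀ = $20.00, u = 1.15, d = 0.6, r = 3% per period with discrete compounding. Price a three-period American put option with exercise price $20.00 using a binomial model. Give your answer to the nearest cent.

Risk-neutral probability p = (1 + 0.03 − 0.6)/(1.15 − 0.6) = 0.4300/0.5500 = 0.7818
Terminal stock prices: S_uuu = 30.42, S_uud = 15.87, S_udd = 8.28, S_ddd = 4.32
Terminal payoffs (K − S): max(-10.42, 0) = 0, max(4.13, 0) = 4.13, max(11.72, 0) = 11.72, max(15.68, 0) = 15.68
Node uu (S = 26.45): continuation = 1/1.03·[0.7818·0.0000 + 0.2182·4.1300] = 0.8748; exercise value = 0.0000 ≤ continuation, so V_uu = 0.8748
Node ud (S = 13.8): continuation = 1/1.03·[0.7818·4.1300 + 0.2182·11.7200] = 5.6175; exercise value = 6.2000 > continuation, so V_ud = 6.2000 (exercise)
Node dd (S = 7.2): continuation = 1/1.03·[0.7818·11.7200 + 0.2182·15.6800] = 12.2175; exercise value = 12.8000 > continuation, so V_dd = 12.8000 (exercise)
Node u (S = 23): continuation = 1/1.03·[0.7818·0.8748 + 0.2182·6.2000] = 1.9774; exercise value = 0.0000 ≤ continuation, so V_u = 1.9774
Node d (S = 12): continuation = 1/1.03·[0.7818·6.2000 + 0.2182·12.8000] = 7.4175; exercise value = 8.0000 > continuation, so V_d = 8.0000 (exercise)
Node 0 (S = 20): continuation = 1/1.03·[0.7818·1.9774 + 0.2182·8.0000] = 3.1955; exercise value = 0.0000 ≤ continuation, so V_0 = 3.1955

$3.20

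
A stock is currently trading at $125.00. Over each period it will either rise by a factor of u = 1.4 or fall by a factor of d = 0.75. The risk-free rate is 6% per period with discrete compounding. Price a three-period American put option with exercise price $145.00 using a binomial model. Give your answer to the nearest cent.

$30.39

Risk-neutral probability p = (1 + 0.06 − 0.75)/(1.4 − 0.75) = 0.3100/0.6500 = 0.4769
Terminal stock prices: S_uuu = 343, S_uud = 183.7, S_udd = 98.44, S_ddd = 52.73
Terminal payoffs (K − S): max(-198, 0) = 0, max(-38.75, 0) = 0, max(46.56, 0) = 46.56, max(92.27, 0) = 92.27
Node uu (S = 245): continuation = 1/1.06·[0.4769·0.0000 + 0.5231·0.0000] = 0.0000; exercise value = 0.0000 ≤ continuation, so V_uu = 0.0000
Node ud (S = 131.2): continuation = 1/1.06·[0.4769·0.0000 + 0.5231·46.5625] = 22.9771; exercise value = 13.7500 ≤ continuation, so V_ud = 22.9771
Node dd (S = 70.31): continuation = 1/1.06·[0.4769·46.5625 + 0.5231·92.2656] = 66.4800; exercise value = 74.6875 > continuation, so V_dd = 74.6875 (exercise)
Node u (S = 175): continuation = 1/1.06·[0.4769·0.0000 + 0.5231·22.9771] = 11.3385; exercise value = 0.0000 ≤ continuation, so V_u = 11.3385
Node d (S = 93.75): continuation = 1/1.06·[0.4769·22.9771 + 0.5231·74.6875] = 47.1940; exercise value = 51.2500 > continuation, so V_d = 51.2500 (exercise)
Node 0 (S = 125): continuation = 1/1.06·[0.4769·11.3385 + 0.5231·51.2500] = 30.3918; exercise value = 20.0000 ≤ continuation, so V_0 = 30.3918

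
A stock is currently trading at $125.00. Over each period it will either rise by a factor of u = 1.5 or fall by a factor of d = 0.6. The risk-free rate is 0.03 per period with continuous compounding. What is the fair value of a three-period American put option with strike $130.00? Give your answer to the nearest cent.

Risk-neutral probability p = (e^0.03 − 0.6)/(1.5 − 0.6) = 0.4305/0.9000 = 0.4783
Terminal stock prices: S_uuu = 421.9, S_uud = 168.8, S_udd = 67.5, S_ddd = 27
Terminal payoffs (K − S): max(-291.9, 0) = 0, max(-38.75, 0) = 0, max(62.5, 0) = 62.5, max(103, 0) = 103
Node uu (S = 281.2): continuation = e^(−0.03)·[0.4783·0.0000 + 0.5217·0.0000] = 0.0000; exercise value = 0.0000 ≤ continuation, so V_uu = 0.0000
Node ud (S = 112.5): continuation = e^(−0.03)·[0.4783·0.0000 + 0.5217·62.5000] = 31.6436; exercise value = 17.5000 ≤ continuation, so V_ud = 31.6436
Node dd (S = 45): continuation = e^(−0.03)·[0.4783·62.5000 + 0.5217·103.0000] = 81.1579; exercise value = 85.0000 > continuation, so V_dd = 85.0000 (exercise)
Node u (S = 187.5): continuation = e^(−0.03)·[0.4783·0.0000 + 0.5217·31.6436] = 16.0211; exercise value = 0.0000 ≤ continuation, so V_u = 16.0211
Node d (S = 75): continuation = e^(−0.03)·[0.4783·31.6436 + 0.5217·85.0000] = 57.7226; exercise value = 55.0000 ≤ continuation, so V_d = 57.7226
Node 0 (S = 125): continuation = e^(−0.03)·[0.4783·16.0211 + 0.5217·57.7226] = 36.6610; exercise value = 5.0000 ≤ continuation, so V_0 = 36.6610

$36.66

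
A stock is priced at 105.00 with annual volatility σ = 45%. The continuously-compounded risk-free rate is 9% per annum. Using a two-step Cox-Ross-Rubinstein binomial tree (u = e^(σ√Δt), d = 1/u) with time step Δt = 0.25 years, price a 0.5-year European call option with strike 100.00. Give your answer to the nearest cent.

17.49

CRR parameters: u = e^(σ√Δt) = e^(0.45·√0.25) = 1.2523, d = 1/u = 0.7985
Per-period rate: rΔt = 0.09·0.25 = 0.0225, so R = e^0.0225 = 1.0228
Risk-neutral probability p = (e^0.0225 − 0.7985)/(1.2523 − 0.7985) = 0.2242/0.4538 = 0.4941
Terminal stock prices: S_uu = 164.7, S_ud = 105, S_dd = 66.95
Terminal payoffs (S − K): max(64.67, 0) = 64.67, max(5, 0) = 5, max(-33.05, 0) = 0
Node u (S = 131.5): V_u = e^(−0.0225)·[0.4941·64.6728 + 0.5059·5.0000] = 33.7188
Node d (S = 83.84): V_d = e^(−0.0225)·[0.4941·5.0000 + 0.5059·0.0000] = 2.4157
Node 0 (S = 105): V_0 = e^(−0.0225)·[0.4941·33.7188 + 0.5059·2.4157] = 17.4855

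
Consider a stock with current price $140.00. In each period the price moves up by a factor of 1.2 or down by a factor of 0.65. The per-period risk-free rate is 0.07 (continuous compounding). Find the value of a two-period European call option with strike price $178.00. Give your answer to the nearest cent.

Risk-neutral probability p = (e^0.07 − 0.65)/(1.2 − 0.65) = 0.4225/0.5500 = 0.7682
Terminal stock prices: S_uu = 201.6, S_ud = 109.2, S_dd = 59.15
Terminal payoffs (S − K): max(23.6, 0) = 23.6, max(-68.8, 0) = 0, max(-118.8, 0) = 0
Node u (S = 168): V_u = e^(−0.07)·[0.7682·23.6000 + 0.2318·0.0000] = 16.9038
Node d (S = 91): V_d = e^(−0.07)·[0.7682·0.0000 + 0.2318·0.0000] = 0.0000
Node 0 (S = 140): V_0 = e^(−0.07)·[0.7682·16.9038 + 0.2318·0.0000] = 12.1075

$12.11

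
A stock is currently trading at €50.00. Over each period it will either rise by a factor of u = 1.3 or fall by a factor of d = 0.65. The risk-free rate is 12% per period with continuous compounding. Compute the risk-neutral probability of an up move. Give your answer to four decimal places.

p = 0.7346

Risk-neutral probability p = (e^0.12 − 0.65)/(1.3 − 0.65) = 0.4775/0.6500 = 0.7346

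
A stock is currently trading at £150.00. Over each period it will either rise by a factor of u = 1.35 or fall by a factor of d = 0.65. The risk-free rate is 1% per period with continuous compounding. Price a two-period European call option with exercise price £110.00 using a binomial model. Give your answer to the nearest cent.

Risk-neutral probability p = (e^0.01 − 0.65)/(1.35 − 0.65) = 0.3601/0.7000 = 0.5144
Terminal stock prices: S_uu = 273.4, S_ud = 131.6, S_dd = 63.38
Terminal payoffs (S − K): max(163.4, 0) = 163.4, max(21.62, 0) = 21.62, max(-46.62, 0) = 0
Node u (S = 202.5): V_u = e^(−0.01)·[0.5144·163.3750 + 0.4856·21.6250] = 93.5945
Node d (S = 97.5): V_d = e^(−0.01)·[0.5144·21.6250 + 0.4856·0.0000] = 11.0123
Node 0 (S = 150): V_0 = e^(−0.01)·[0.5144·93.5945 + 0.4856·11.0123] = 52.9568

£52.96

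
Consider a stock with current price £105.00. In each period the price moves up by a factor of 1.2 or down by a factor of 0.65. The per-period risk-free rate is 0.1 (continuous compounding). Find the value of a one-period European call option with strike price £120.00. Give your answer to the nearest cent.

Risk-neutral probability p = (e^0.1 − 0.65)/(1.2 − 0.65) = 0.4552/0.5500 = 0.8276
Terminal stock prices: S_u = 126, S_d = 68.25
Terminal payoffs (S − K): max(6, 0) = 6, max(-51.75, 0) = 0
Node 0 (S = 105): V_0 = e^(−0.1)·[0.8276·6.0000 + 0.1724·0.0000] = 4.4930

£4.49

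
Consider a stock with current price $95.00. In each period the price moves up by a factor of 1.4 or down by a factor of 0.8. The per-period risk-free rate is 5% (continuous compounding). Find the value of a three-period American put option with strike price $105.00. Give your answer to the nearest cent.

$18.45

Risk-neutral probability p = (e^0.05 − 0.8)/(1.4 − 0.8) = 0.2513/0.6000 = 0.4188
Terminal stock prices: S_uuu = 260.7, S_uud = 149, S_udd = 85.12, S_ddd = 48.64
Terminal payoffs (K − S): max(-155.7, 0) = 0, max(-43.96, 0) = 0, max(19.88, 0) = 19.88, max(56.36, 0) = 56.36
Node uu (S = 186.2): continuation = e^(−0.05)·[0.4188·0.0000 + 0.5812·0.0000] = 0.0000; exercise value = 0.0000 ≤ continuation, so V_uu = 0.0000
Node ud (S = 106.4): continuation = e^(−0.05)·[0.4188·0.0000 + 0.5812·19.8800] = 10.9910; exercise value = 0.0000 ≤ continuation, so V_ud = 10.9910
Node dd (S = 60.8): continuation = e^(−0.05)·[0.4188·19.8800 + 0.5812·56.3600] = 39.0791; exercise value = 44.2000 > continuation, so V_dd = 44.2000 (exercise)
Node u (S = 133): continuation = e^(−0.05)·[0.4188·0.0000 + 0.5812·10.9910] = 6.0766; exercise value = 0.0000 ≤ continuation, so V_u = 6.0766
Node d (S = 76): continuation = e^(−0.05)·[0.4188·10.9910 + 0.5812·44.2000] = 28.8152; exercise value = 29.0000 > continuation, so V_d = 29.0000 (exercise)
Node 0 (S = 95): continuation = e^(−0.05)·[0.4188·6.0766 + 0.5812·29.0000] = 18.4539; exercise value = 10.0000 ≤ continuation, so V_0 = 18.4539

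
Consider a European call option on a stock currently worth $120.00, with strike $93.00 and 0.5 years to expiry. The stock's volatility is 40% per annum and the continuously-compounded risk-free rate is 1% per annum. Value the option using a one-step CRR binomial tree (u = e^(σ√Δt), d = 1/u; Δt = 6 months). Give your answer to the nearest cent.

$28.90

CRR parameters: u = e^(σ√Δt) = e^(0.4·√0.5) = 1.3269, d = 1/u = 0.7536
Per-period rate: rΔt = 0.01·0.5 = 0.005, so R = e^0.005 = 1.0050
Risk-neutral probability p = (e^0.005 − 0.7536)/(1.3269 − 0.7536) = 0.2514/0.5733 = 0.4385
Terminal stock prices: S_u = 159.2, S_d = 90.44
Terminal payoffs (S − K): max(66.23, 0) = 66.23, max(-2.563, 0) = 0
Node 0 (S = 120): V_0 = e^(−0.005)·[0.4385·66.2276 + 0.5615·0.0000] = 28.8960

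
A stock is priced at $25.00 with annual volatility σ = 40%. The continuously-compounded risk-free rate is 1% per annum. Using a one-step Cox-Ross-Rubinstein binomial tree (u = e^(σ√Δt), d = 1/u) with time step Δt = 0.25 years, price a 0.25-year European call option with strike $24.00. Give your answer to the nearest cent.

CRR parameters: u = e^(σ√Δt) = e^(0.4·√0.25) = 1.2214, d = 1/u = 0.8187
Per-period rate: rΔt = 0.01·0.25 = 0.0025, so R = e^0.0025 = 1.0025
Risk-neutral probability p = (e^0.0025 − 0.8187)/(1.2214 − 0.8187) = 0.1838/0.4027 = 0.4564
Terminal stock prices: S_u = 30.54, S_d = 20.47
Terminal payoffs (S − K): max(6.535, 0) = 6.535, max(-3.532, 0) = 0
Node 0 (S = 25): V_0 = e^(−0.0025)·[0.4564·6.5351 + 0.5436·0.0000] = 2.9750

$2.98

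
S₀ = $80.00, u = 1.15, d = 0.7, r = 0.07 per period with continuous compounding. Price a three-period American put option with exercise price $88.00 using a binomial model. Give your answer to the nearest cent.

Risk-neutral probability p = (e^0.07 − 0.7)/(1.15 − 0.7) = 0.3725/0.4500 = 0.8278
Terminal stock prices: S_uuu = 121.7, S_uud = 74.06, S_udd = 45.08, S_ddd = 27.44
Terminal payoffs (K − S): max(-33.67, 0) = 0, max(13.94, 0) = 13.94, max(42.92, 0) = 42.92, max(60.56, 0) = 60.56
Node uu (S = 105.8): continuation = e^(−0.07)·[0.8278·0.0000 + 0.1722·13.9400] = 2.2382; exercise value = 0.0000 ≤ continuation, so V_uu = 2.2382
Node ud (S = 64.4): continuation = e^(−0.07)·[0.8278·13.9400 + 0.1722·42.9200] = 17.6507; exercise value = 23.6000 > continuation, so V_ud = 23.6000 (exercise)
Node dd (S = 39.2): continuation = e^(−0.07)·[0.8278·42.9200 + 0.1722·60.5600] = 42.8507; exercise value = 48.8000 > continuation, so V_dd = 48.8000 (exercise)
Node u (S = 92): continuation = e^(−0.07)·[0.8278·2.2382 + 0.1722·23.6000] = 5.5168; exercise value = 0.0000 ≤ continuation, so V_u = 5.5168
Node d (S = 56): continuation = e^(−0.07)·[0.8278·23.6000 + 0.1722·48.8000] = 26.0507; exercise value = 32.0000 > continuation, so V_d = 32.0000 (exercise)
Node 0 (S = 80): continuation = e^(−0.07)·[0.8278·5.5168 + 0.1722·32.0000] = 9.3960; exercise value = 8.0000 ≤ continuation, so V_0 = 9.3960

$9.40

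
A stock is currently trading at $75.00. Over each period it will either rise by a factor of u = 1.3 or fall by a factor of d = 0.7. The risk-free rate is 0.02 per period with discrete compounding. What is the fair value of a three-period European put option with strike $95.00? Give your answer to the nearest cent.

Risk-neutral probability p = (1 + 0.02 − 0.7)/(1.3 − 0.7) = 0.3200/0.6000 = 0.5333
Terminal stock prices: S_uuu = 164.8, S_uud = 88.73, S_udd = 47.77, S_ddd = 25.72
Terminal payoffs (K − S): max(-69.78, 0) = 0, max(6.275, 0) = 6.275, max(47.23, 0) = 47.23, max(69.28, 0) = 69.28
Node uu (S = 126.8): V_uu = 1/1.02·[0.5333·0.0000 + 0.4667·6.2750] = 2.8709
Node ud (S = 68.25): V_ud = 1/1.02·[0.5333·6.2750 + 0.4667·47.2250] = 24.8873
Node dd (S = 36.75): V_dd = 1/1.02·[0.5333·47.2250 + 0.4667·69.2750] = 56.3873
Node u (S = 97.5): V_u = 1/1.02·[0.5333·2.8709 + 0.4667·24.8873] = 12.8875
Node d (S = 52.5): V_d = 1/1.02·[0.5333·24.8873 + 0.4667·56.3873] = 38.8110
Node 0 (S = 75): V_0 = 1/1.02·[0.5333·12.8875 + 0.4667·38.8110] = 24.4952

$24.50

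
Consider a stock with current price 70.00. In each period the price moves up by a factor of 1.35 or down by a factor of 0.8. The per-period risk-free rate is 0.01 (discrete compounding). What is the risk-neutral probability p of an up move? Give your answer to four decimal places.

p = 0.3818

Risk-neutral probability p = (1 + 0.01 − 0.8)/(1.35 − 0.8) = 0.2100/0.5500 = 0.3818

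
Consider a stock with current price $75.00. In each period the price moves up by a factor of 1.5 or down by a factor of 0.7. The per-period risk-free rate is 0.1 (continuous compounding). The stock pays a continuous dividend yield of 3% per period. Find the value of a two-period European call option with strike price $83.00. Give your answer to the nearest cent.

Per-period risk-free factor R = e^0.1 = 1.1052; dividend-adjusted growth = e^(0.1−0.03) = 1.0725.
Risk-neutral probability p = (1.0725 − 0.7)/(1.5 − 0.7) = 0.3725/0.8000 = 0.4656
Terminal stock prices: S_uu = 168.8, S_ud = 78.75, S_dd = 36.75
Terminal payoffs (S − K): max(85.75, 0) = 85.75, max(-4.25, 0) = 0, max(-46.25, 0) = 0
Node u (S = 112.5): V_u = e^(−0.1)·[0.4656·85.7500 + 0.5344·0.0000] = 36.1285
Node d (S = 52.5): V_d = e^(−0.1)·[0.4656·0.0000 + 0.5344·0.0000] = 0.0000
Node 0 (S = 75): V_0 = e^(−0.1)·[0.4656·36.1285 + 0.5344·0.0000] = 15.2218

$15.22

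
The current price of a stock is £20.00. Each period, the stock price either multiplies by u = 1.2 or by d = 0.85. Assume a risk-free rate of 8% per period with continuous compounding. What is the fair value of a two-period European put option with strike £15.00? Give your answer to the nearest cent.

Risk-neutral probability p = (e^0.08 − 0.85)/(1.2 − 0.85) = 0.2333/0.3500 = 0.6665
Terminal stock prices: S_uu = 28.8, S_ud = 20.4, S_dd = 14.45
Terminal payoffs (K − S): max(-13.8, 0) = 0, max(-5.4, 0) = 0, max(0.55, 0) = 0.55
Node u (S = 24): V_u = e^(−0.08)·[0.6665·0.0000 + 0.3335·0.0000] = 0.0000
Node d (S = 17): V_d = e^(−0.08)·[0.6665·0.0000 + 0.3335·0.5500] = 0.1693
Node 0 (S = 20): V_0 = e^(−0.08)·[0.6665·0.0000 + 0.3335·0.1693] = 0.0521

£0.05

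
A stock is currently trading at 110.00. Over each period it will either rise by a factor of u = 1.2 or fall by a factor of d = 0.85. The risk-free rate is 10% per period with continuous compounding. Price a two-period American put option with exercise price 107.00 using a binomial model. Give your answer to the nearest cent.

3.31

Risk-neutral probability p = (e^0.1 − 0.85)/(1.2 − 0.85) = 0.2552/0.3500 = 0.7291
Terminal stock prices: S_uu = 158.4, S_ud = 112.2, S_dd = 79.47
Terminal payoffs (K − S): max(-51.4, 0) = 0, max(-5.2, 0) = 0, max(27.53, 0) = 27.53
Node u (S = 132): continuation = e^(−0.1)·[0.7291·0.0000 + 0.2709·0.0000] = 0.0000; exercise value = 0.0000 ≤ continuation, so V_u = 0.0000
Node d (S = 93.5): continuation = e^(−0.1)·[0.7291·0.0000 + 0.2709·27.5250] = 6.7479; exercise value = 13.5000 > continuation, so V_d = 13.5000 (exercise)
Node 0 (S = 110): continuation = e^(−0.1)·[0.7291·0.0000 + 0.2709·13.5000] = 3.3096; exercise value = 0.0000 ≤ continuation, so V_0 = 3.3096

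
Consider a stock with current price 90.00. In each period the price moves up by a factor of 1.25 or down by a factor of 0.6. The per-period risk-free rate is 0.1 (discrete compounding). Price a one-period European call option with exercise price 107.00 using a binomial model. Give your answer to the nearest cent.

3.85

Risk-neutral probability p = (1 + 0.1 − 0.6)/(1.25 − 0.6) = 0.5000/0.6500 = 0.7692
Terminal stock prices: S_u = 112.5, S_d = 54
Terminal payoffs (S − K): max(5.5, 0) = 5.5, max(-53, 0) = 0
Node 0 (S = 90): V_0 = 1/1.1·[0.7692·5.5000 + 0.2308·0.0000] = 3.8462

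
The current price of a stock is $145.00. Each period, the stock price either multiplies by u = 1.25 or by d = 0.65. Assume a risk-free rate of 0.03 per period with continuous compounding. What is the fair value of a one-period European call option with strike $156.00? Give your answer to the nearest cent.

$15.54

Risk-neutral probability p = (e^0.03 − 0.65)/(1.25 − 0.65) = 0.3805/0.6000 = 0.6341
Terminal stock prices: S_u = 181.2, S_d = 94.25
Terminal payoffs (S − K): max(25.25, 0) = 25.25, max(-61.75, 0) = 0
Node 0 (S = 145): V_0 = e^(−0.03)·[0.6341·25.2500 + 0.3659·0.0000] = 15.5376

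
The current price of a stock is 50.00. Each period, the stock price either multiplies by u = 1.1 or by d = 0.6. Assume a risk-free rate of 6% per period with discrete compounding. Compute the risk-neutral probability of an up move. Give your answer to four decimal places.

Risk-neutral probability p = (1 + 0.06 − 0.6)/(1.1 − 0.6) = 0.4600/0.5000 = 0.9200

p = 0.9200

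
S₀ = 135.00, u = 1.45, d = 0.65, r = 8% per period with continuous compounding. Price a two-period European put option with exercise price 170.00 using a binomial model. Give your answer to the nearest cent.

38.32

Risk-neutral probability p = (e^0.08 − 0.65)/(1.45 − 0.65) = 0.4333/0.8000 = 0.5416
Terminal stock prices: S_uu = 283.8, S_ud = 127.2, S_dd = 57.04
Terminal payoffs (K − S): max(-113.8, 0) = 0, max(42.76, 0) = 42.76, max(113, 0) = 113
Node u (S = 195.8): V_u = e^(−0.08)·[0.5416·0.0000 + 0.4584·42.7625] = 18.0949
Node d (S = 87.75): V_d = e^(−0.08)·[0.5416·42.7625 + 0.4584·112.9625] = 69.1798
Node 0 (S = 135): V_0 = e^(−0.08)·[0.5416·18.0949 + 0.4584·69.1798] = 38.3202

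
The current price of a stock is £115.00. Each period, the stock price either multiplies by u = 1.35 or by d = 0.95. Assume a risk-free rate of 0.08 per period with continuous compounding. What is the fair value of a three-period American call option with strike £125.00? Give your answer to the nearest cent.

Risk-neutral probability p = (e^0.08 − 0.95)/(1.35 − 0.95) = 0.1333/0.4000 = 0.3332
Terminal stock prices: S_uuu = 282.9, S_uud = 199.1, S_udd = 140.1, S_ddd = 98.6
Terminal payoffs (S − K): max(157.9, 0) = 157.9, max(74.11, 0) = 74.11, max(15.11, 0) = 15.11, max(-26.4, 0) = 0
Node uu (S = 209.6): continuation = e^(−0.08)·[0.3332·157.9431 + 0.6668·74.1081] = 94.1980; exercise value = 84.5875 ≤ continuation, so V_uu = 94.1980
Node ud (S = 147.5): continuation = e^(−0.08)·[0.3332·74.1081 + 0.6668·15.1131] = 32.0980; exercise value = 22.4875 ≤ continuation, so V_ud = 32.0980
Node dd (S = 103.8): continuation = e^(−0.08)·[0.3332·15.1131 + 0.6668·0.0000] = 4.6488; exercise value = 0.0000 ≤ continuation, so V_dd = 4.6488
Node u (S = 155.2): continuation = e^(−0.08)·[0.3332·94.1980 + 0.6668·32.0980] = 48.7320; exercise value = 30.2500 ≤ continuation, so V_u = 48.7320
Node d (S = 109.2): continuation = e^(−0.08)·[0.3332·32.0980 + 0.6668·4.6488] = 12.7347; exercise value = 0.0000 ≤ continuation, so V_d = 12.7347
Node 0 (S = 115): continuation = e^(−0.08)·[0.3332·48.7320 + 0.6668·12.7347] = 22.8283; exercise value = 0.0000 ≤ continuation, so V_0 = 22.8283

£22.83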